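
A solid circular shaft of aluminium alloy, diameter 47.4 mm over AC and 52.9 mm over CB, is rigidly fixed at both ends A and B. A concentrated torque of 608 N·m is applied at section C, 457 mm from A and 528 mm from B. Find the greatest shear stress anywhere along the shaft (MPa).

12.4 MPa

Compatibility: T_A·a/J_AC = T_B·b/J_CB with T_A + T_B = T₀.
J_AC = 4.96×10^-7 m⁴, J_CB = 7.69×10^-7 m⁴, so T_A = T₀·(J_AC/a)/((J_AC/a)+(J_CB/b)) = 259.5 N·m, T_B = 348.5 N·m.
τ in each portion: τ_AC = 1.24×10^7 Pa, τ_CB = 1.20×10^7 Pa; maximum is in AC.
τ_max = T_AC·r/J = 259.5·0.0237/4.96×10^-7 = 1.241×10^7 Pa.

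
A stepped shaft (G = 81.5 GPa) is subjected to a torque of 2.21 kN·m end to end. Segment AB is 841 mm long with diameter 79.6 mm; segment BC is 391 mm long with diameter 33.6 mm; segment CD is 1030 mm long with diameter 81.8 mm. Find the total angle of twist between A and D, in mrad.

J_AB = π(0.0796)⁴/32 = 3.94×10^-6 m⁴; J_BC = π(0.0336)⁴/32 = 1.25×10^-7 m⁴; J_CD = π(0.0818)⁴/32 = 4.40×10^-6 m⁴.
θ = (T/G)·Σ L_i/J_i = (2210/81.5×10⁹)·(0.841/3.94×10^-6 + 0.391/1.25×10^-7 + 1.03/4.40×10^-6) = 0.09687 rad.

96.9 mrad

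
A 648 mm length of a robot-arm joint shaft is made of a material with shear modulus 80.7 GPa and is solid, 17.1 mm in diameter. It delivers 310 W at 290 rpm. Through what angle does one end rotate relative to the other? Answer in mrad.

9.76 mrad

ω = 2π·290/60 = 30.37 rad/s, so T = P/ω = 310 / 30.37 = 10.21 N·m.
J = πd⁴/32 = π(0.0171)⁴/32 = 8.394×10^-9 m⁴.
θ = T·L/(G·J) = 10.21 × 0.648 / (80.7×10⁹ × 8.394×10^-9) = 9.765×10^-3 rad.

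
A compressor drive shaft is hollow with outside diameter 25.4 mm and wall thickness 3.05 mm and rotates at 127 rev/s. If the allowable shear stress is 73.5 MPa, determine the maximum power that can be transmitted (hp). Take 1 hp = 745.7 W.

169 hp

J = π(d_o⁴ − d_i⁴)/32 = π(0.0254⁴ − 0.0193⁴)/32 = 2.724×10^-8 m⁴.
T_max = τ_allow·J/r = 7.35×10^7 × 2.724×10^-8 / 0.0127 = 157.7 N·m.
ω = 2π·127 = 798.0 rad/s, so P_max = T_max·ω = 1.258×10^5 W.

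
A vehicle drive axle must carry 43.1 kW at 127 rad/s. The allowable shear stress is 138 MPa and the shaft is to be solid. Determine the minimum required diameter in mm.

23.2 mm

ω = 127 rad/s, so T = P/ω = 43.1×10³ / 127.0 = 339.4 N·m.
For a solid shaft τ_max = 16T/(πd³), so d = (16T/(π τ_allow))^(1/3) = (16·339.4/(π·1.38×10^8))^(1/3) = 0.02322 m.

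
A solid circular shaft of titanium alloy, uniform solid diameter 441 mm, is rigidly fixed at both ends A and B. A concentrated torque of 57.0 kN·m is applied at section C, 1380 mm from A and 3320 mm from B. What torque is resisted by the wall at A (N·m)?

With uniform GJ and both ends fixed, compatibility θ_AC = θ_CB gives T_A·a = T_B·b, together with T_A + T_B = T₀.
T_A = T₀·b/(a+b) = 57000·3320/4700 = 40260 N·m; T_B = 16740 N·m.

40300 N·m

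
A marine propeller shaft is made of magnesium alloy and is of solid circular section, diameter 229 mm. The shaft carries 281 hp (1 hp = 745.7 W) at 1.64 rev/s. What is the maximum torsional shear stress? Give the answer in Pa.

ω = 2π·1.64 = 10.30 rad/s, so T = P/ω = 281×745.7 / 10.30 = 20340 N·m.
J = πd⁴/32 = π(0.229)⁴/32 = 2.700×10^-4 m⁴.
τ_max = T·r/J = 20340 × 0.115 / 2.700×10^-4 = 8.624×10^6 Pa.

8.62e6 Pa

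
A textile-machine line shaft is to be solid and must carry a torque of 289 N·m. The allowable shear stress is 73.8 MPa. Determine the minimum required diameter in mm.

For a solid shaft τ_max = 16T/(πd³), so d = (16T/(π τ_allow))^(1/3) = (16·289.0/(π·7.38×10^7))^(1/3) = 0.02712 m.

27.1 mm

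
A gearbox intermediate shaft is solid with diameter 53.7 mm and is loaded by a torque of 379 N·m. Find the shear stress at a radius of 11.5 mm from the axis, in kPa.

5340 kPa

J = πd⁴/32 = π(0.0537)⁴/32 = 8.164×10^-7 m⁴.
Shear stress varies linearly with radius: τ = T·r/J = 379.0 × 0.0115 / 8.164×10^-7 = 5.339×10^6 Pa.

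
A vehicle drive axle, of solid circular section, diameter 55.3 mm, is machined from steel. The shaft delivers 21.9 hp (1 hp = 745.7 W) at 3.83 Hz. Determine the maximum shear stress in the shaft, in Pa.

2.04e7 Pa

ω = 2π·3.83 = 24.06 rad/s, so T = P/ω = 21.9×745.7 / 24.06 = 678.6 N·m.
J = πd⁴/32 = π(0.0553)⁴/32 = 9.181×10^-7 m⁴.
τ_max = T·r/J = 678.6 × 0.0276 / 9.181×10^-7 = 2.044×10^7 Pa.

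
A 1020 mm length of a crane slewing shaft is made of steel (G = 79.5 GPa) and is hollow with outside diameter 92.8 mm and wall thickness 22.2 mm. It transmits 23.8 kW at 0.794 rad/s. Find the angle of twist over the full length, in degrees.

ω = 0.794 rad/s, so T = P/ω = 23.8×10³ / 0.7940 = 29970 N·m.
J = π(d_o⁴ − d_i⁴)/32 = π(0.0928⁴ − 0.0484⁴)/32 = 6.742×10^-6 m⁴.
θ = T·L/(G·J) = 29970 × 1.02 / (79.5×10⁹ × 6.742×10^-6) = 0.05704 rad.

3.27°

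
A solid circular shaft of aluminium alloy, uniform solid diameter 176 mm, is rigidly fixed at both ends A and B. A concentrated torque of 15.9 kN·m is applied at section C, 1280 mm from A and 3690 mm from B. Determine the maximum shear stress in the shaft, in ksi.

With uniform GJ and both ends fixed, compatibility θ_AC = θ_CB gives T_A·a = T_B·b, together with T_A + T_B = T₀.
T_A = T₀·b/(a+b) = 15900·3690/4970 = 11810 N·m; T_B = 4095 N·m.
τ in each portion: τ_AC = 1.10×10^7 Pa, τ_CB = 3.83×10^6 Pa; maximum is in AC.
τ_max = T_AC·r/J = 11810·0.0880/9.42×10^-5 = 1.103×10^7 Pa.

1.60 ksi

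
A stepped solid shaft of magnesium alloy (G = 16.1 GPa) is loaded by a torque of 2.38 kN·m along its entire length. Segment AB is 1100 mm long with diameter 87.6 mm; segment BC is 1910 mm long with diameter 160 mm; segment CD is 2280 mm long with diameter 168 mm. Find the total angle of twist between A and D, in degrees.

2.11°

J_AB = π(0.0876)⁴/32 = 5.78×10^-6 m⁴; J_BC = π(0.160)⁴/32 = 6.43×10^-5 m⁴; J_CD = π(0.168)⁴/32 = 7.82×10^-5 m⁴.
θ = (T/G)·Σ L_i/J_i = (2380/16.1×10⁹)·(1.10/5.78×10^-6 + 1.91/6.43×10^-5 + 2.28/7.82×10^-5) = 0.03683 rad.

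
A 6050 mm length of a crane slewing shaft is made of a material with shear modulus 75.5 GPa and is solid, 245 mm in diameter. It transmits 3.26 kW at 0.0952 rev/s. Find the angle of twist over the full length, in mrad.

1.23 mrad

ω = 2π·0.0952 = 0.5982 rad/s, so T = P/ω = 3.26×10³ / 0.5982 = 5450 N·m.
J = πd⁴/32 = π(0.245)⁴/32 = 3.537×10^-4 m⁴.
θ = T·L/(G·J) = 5450 × 6.05 / (75.5×10⁹ × 3.537×10^-4) = 1.235×10^-3 rad.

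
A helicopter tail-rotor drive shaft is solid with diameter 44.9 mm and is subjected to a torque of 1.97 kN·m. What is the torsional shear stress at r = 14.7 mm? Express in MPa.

J = πd⁴/32 = π(0.0449)⁴/32 = 3.990×10^-7 m⁴.
Shear stress varies linearly with radius: τ = T·r/J = 1970 × 0.0147 / 3.990×10^-7 = 7.258×10^7 Pa.

72.6 MPa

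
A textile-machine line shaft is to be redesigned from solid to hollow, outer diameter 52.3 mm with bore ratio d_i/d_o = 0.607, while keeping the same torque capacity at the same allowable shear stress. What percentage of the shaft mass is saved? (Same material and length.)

30.4 %

Equal τ_max and T ⇒ the solid shaft needs d_s³ = d_o³(1−k⁴), so d_s = 52.3·(1−0.607⁴)^(1/3) = 49.82 mm.
Area ratio A_h/A_s = d_o²(1−k²)/d_s² = (1−k²)/(1−k⁴)^(2/3) = 0.6961.
Mass saving = 1 − 0.6961 = 30.4 %.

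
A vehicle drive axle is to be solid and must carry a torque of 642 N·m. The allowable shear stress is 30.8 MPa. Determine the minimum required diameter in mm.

For a solid shaft τ_max = 16T/(πd³), so d = (16T/(π τ_allow))^(1/3) = (16·642.0/(π·3.08×10^7))^(1/3) = 0.04735 m.

47.3 mm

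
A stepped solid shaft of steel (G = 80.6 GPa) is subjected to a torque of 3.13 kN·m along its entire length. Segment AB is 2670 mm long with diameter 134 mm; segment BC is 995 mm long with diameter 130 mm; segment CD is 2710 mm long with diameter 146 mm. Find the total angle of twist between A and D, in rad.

J_AB = π(0.134)⁴/32 = 3.17×10^-5 m⁴; J_BC = π(0.130)⁴/32 = 2.80×10^-5 m⁴; J_CD = π(0.146)⁴/32 = 4.46×10^-5 m⁴.
θ = (T/G)·Σ L_i/J_i = (3130/80.6×10⁹)·(2.67/3.17×10^-5 + 0.995/2.80×10^-5 + 2.71/4.46×10^-5) = 7.013×10^-3 rad.

0.00701 rad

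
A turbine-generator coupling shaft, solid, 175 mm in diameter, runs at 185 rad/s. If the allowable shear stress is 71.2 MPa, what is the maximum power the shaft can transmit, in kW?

13900 kW

J = πd⁴/32 = π(0.175)⁴/32 = 9.208×10^-5 m⁴.
T_max = τ_allow·J/r = 7.12×10^7 × 9.208×10^-5 / 0.0875 = 74920 N·m.
ω = 185 rad/s, so P_max = T_max·ω = 1.386×10^7 W.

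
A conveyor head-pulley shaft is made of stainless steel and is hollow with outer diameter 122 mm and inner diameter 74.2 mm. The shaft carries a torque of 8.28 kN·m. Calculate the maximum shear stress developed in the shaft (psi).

J = π(d_o⁴ − d_i⁴)/32 = π(0.122⁴ − 0.0742⁴)/32 = 1.877×10^-5 m⁴.
τ_max = T·r/J = 8280 × 0.0610 / 1.877×10^-5 = 2.690×10^7 Pa.

3900 psi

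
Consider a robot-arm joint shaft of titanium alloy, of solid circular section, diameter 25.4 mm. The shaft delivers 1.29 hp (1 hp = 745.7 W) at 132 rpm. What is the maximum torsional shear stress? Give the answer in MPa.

ω = 2π·132/60 = 13.82 rad/s, so T = P/ω = 1.29×745.7 / 13.82 = 69.59 N·m.
J = πd⁴/32 = π(0.0254)⁴/32 = 4.086×10^-8 m⁴.
τ_max = T·r/J = 69.59 × 0.0127 / 4.086×10^-8 = 2.163×10^7 Pa.

21.6 MPa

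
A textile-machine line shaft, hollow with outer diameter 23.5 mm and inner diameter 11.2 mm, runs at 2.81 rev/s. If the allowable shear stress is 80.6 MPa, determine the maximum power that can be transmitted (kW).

3.44 kW

J = π(d_o⁴ − d_i⁴)/32 = π(0.0235⁴ − 0.0112⁴)/32 = 2.840×10^-8 m⁴.
T_max = τ_allow·J/r = 8.06×10^7 × 2.840×10^-8 / 0.0118 = 194.8 N·m.
ω = 2π·2.81 = 17.66 rad/s, so P_max = T_max·ω = 3439 W.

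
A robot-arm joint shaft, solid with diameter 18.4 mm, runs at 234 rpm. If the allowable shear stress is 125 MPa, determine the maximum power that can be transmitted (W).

3750 W

J = πd⁴/32 = π(0.0184)⁴/32 = 1.125×10^-8 m⁴.
T_max = τ_allow·J/r = 1.25×10^8 × 1.125×10^-8 / 0.00920 = 152.9 N·m.
ω = 2π·234/60 = 24.50 rad/s, so P_max = T_max·ω = 3747 W.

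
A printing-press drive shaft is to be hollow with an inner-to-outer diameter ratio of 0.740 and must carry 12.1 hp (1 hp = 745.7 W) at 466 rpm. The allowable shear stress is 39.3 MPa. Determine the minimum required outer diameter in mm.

ω = 2π·466/60 = 48.80 rad/s, so T = P/ω = 12.1×745.7 / 48.80 = 184.9 N·m.
For a hollow shaft with d_i/d_o = 0.740: τ_max = 16T/(π d_o³ (1−k⁴)), so d_o = [16T/(π τ_allow (1−k⁴))]^(1/3) = [16·184.9/(π·3.93×10^7·0.7001)]^(1/3) = 0.03247 m.

32.5 mm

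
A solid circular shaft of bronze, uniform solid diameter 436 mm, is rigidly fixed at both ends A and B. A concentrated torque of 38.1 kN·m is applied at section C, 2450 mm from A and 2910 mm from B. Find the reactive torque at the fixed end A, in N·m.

20700 N·m

With uniform GJ and both ends fixed, compatibility θ_AC = θ_CB gives T_A·a = T_B·b, together with T_A + T_B = T₀.
T_A = T₀·b/(a+b) = 38100·2910/5360 = 20680 N·m; T_B = 17420 N·m.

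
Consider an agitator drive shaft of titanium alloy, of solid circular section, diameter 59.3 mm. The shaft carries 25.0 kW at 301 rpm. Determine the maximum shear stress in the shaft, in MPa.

ω = 2π·301/60 = 31.52 rad/s, so T = P/ω = 25.0×10³ / 31.52 = 793.1 N·m.
J = πd⁴/32 = π(0.0593)⁴/32 = 1.214×10^-6 m⁴.
τ_max = T·r/J = 793.1 × 0.0296 / 1.214×10^-6 = 1.937×10^7 Pa.

19.4 MPa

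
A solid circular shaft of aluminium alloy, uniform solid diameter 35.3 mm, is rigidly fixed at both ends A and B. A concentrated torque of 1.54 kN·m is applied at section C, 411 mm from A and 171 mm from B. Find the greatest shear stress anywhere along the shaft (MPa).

126 MPa

With uniform GJ and both ends fixed, compatibility θ_AC = θ_CB gives T_A·a = T_B·b, together with T_A + T_B = T₀.
T_A = T₀·b/(a+b) = 1540·171/582.0 = 452.5 N·m; T_B = 1088 N·m.
τ in each portion: τ_AC = 5.24×10^7 Pa, τ_CB = 1.26×10^8 Pa; maximum is in CB.
τ_max = T_CB·r/J = 1088·0.0176/1.52×10^-7 = 1.259×10^8 Pa.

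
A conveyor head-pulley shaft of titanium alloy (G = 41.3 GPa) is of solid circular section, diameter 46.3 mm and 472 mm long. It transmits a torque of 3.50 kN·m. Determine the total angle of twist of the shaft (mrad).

88.7 mrad

J = πd⁴/32 = π(0.0463)⁴/32 = 4.512×10^-7 m⁴.
θ = T·L/(G·J) = 3500 × 0.472 / (41.3×10⁹ × 4.512×10^-7) = 0.08866 rad.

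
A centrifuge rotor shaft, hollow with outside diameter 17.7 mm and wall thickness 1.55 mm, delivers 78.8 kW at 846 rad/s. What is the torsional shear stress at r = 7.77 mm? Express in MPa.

ω = 846 rad/s, so T = P/ω = 78.8×10³ / 846.0 = 93.14 N·m.
J = π(d_o⁴ − d_i⁴)/32 = π(0.0177⁴ − 0.0146⁴)/32 = 5.175×10^-9 m⁴.
Shear stress varies linearly with radius: τ = T·r/J = 93.14 × 0.00777 / 5.175×10^-9 = 1.398×10^8 Pa.

140 MPa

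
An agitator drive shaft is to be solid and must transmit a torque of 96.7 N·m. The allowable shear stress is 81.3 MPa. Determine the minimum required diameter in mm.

For a solid shaft τ_max = 16T/(πd³), so d = (16T/(π τ_allow))^(1/3) = (16·96.70/(π·8.13×10^7))^(1/3) = 0.01823 m.

18.2 mm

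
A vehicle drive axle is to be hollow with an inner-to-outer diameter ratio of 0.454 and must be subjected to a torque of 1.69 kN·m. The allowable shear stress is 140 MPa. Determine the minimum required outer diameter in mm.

For a hollow shaft with d_i/d_o = 0.454: τ_max = 16T/(π d_o³ (1−k⁴)), so d_o = [16T/(π τ_allow (1−k⁴))]^(1/3) = [16·1690/(π·1.40×10^8·0.9575)]^(1/3) = 0.04004 m.

40.0 mm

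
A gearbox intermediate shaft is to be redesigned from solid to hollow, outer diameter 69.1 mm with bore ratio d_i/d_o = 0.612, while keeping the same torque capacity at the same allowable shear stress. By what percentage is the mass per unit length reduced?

30.8 %

Equal τ_max and T ⇒ the solid shaft needs d_s³ = d_o³(1−k⁴), so d_s = 69.1·(1−0.612⁴)^(1/3) = 65.70 mm.
Area ratio A_h/A_s = d_o²(1−k²)/d_s² = (1−k²)/(1−k⁴)^(2/3) = 0.6918.
Mass saving = 1 − 0.6918 = 30.8 %.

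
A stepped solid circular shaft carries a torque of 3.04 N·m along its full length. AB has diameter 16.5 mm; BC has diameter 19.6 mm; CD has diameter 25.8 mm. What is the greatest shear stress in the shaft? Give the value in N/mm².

3.45 N/mm²

Under the same torque, τ_max = 16T/(πd³) is largest where d is smallest — segment AB (d = 16.5 mm).
τ_max = 16·3.040/(π·(0.0165)³) = 3.447×10^6 Pa.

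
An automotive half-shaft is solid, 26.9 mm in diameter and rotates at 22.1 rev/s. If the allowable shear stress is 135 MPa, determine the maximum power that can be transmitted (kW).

J = πd⁴/32 = π(0.0269)⁴/32 = 5.141×10^-8 m⁴.
T_max = τ_allow·J/r = 1.35×10^8 × 5.141×10^-8 / 0.0135 = 516.0 N·m.
ω = 2π·22.1 = 138.9 rad/s, so P_max = T_max·ω = 7.165×10^4 W.

71.6 kW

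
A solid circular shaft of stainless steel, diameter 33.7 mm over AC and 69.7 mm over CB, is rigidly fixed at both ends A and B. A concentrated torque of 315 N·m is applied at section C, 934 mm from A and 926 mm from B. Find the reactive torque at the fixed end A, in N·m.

16.2 N·m

Compatibility: T_A·a/J_AC = T_B·b/J_CB with T_A + T_B = T₀.
J_AC = 1.27×10^-7 m⁴, J_CB = 2.32×10^-6 m⁴, so T_A = T₀·(J_AC/a)/((J_AC/a)+(J_CB/b)) = 16.19 N·m, T_B = 298.8 N·m.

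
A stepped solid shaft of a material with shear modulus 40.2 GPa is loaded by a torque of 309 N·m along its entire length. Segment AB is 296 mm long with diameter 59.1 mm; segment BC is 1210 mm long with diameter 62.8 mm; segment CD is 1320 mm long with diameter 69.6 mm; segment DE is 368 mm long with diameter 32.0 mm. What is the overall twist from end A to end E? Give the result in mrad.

J_AB = π(0.0591)⁴/32 = 1.20×10^-6 m⁴; J_BC = π(0.0628)⁴/32 = 1.53×10^-6 m⁴; J_CD = π(0.0696)⁴/32 = 2.30×10^-6 m⁴; J_DE = π(0.0320)⁴/32 = 1.03×10^-7 m⁴.
θ = (T/G)·Σ L_i/J_i = (309.0/40.2×10⁹)·(0.296/1.20×10^-6 + 1.21/1.53×10^-6 + 1.32/2.30×10^-6 + 0.368/1.03×10^-7) = 0.03987 rad.

39.9 mrad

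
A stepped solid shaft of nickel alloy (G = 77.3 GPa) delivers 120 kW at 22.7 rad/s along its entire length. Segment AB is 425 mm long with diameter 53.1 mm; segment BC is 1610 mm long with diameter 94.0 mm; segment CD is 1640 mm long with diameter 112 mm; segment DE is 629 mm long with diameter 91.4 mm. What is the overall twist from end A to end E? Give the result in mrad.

ω = 22.7 rad/s, so T = P/ω = 120×10³ / 22.70 = 5286 N·m.
J_AB = π(0.0531)⁴/32 = 7.81×10^-7 m⁴; J_BC = π(0.0940)⁴/32 = 7.66×10^-6 m⁴; J_CD = π(0.112)⁴/32 = 1.54×10^-5 m⁴; J_DE = π(0.0914)⁴/32 = 6.85×10^-6 m⁴.
θ = (T/G)·Σ L_i/J_i = (5286/77.3×10⁹)·(0.425/7.81×10^-7 + 1.61/7.66×10^-6 + 1.64/1.54×10^-5 + 0.629/6.85×10^-6) = 0.06514 rad.

65.1 mrad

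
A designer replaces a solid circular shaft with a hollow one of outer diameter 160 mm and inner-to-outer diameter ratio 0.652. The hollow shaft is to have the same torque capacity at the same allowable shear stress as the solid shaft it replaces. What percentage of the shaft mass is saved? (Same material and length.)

34.3 %

Equal τ_max and T ⇒ the solid shaft needs d_s³ = d_o³(1−k⁴), so d_s = 160·(1−0.652⁴)^(1/3) = 149.7 mm.
Area ratio A_h/A_s = d_o²(1−k²)/d_s² = (1−k²)/(1−k⁴)^(2/3) = 0.6566.
Mass saving = 1 − 0.6566 = 34.3 %.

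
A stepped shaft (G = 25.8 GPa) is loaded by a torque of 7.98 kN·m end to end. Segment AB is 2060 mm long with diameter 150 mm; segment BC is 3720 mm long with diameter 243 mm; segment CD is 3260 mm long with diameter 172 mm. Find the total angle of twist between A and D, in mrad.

J_AB = π(0.150)⁴/32 = 4.97×10^-5 m⁴; J_BC = π(0.243)⁴/32 = 3.42×10^-4 m⁴; J_CD = π(0.172)⁴/32 = 8.59×10^-5 m⁴.
θ = (T/G)·Σ L_i/J_i = (7980/25.8×10⁹)·(2.06/4.97×10^-5 + 3.72/3.42×10^-4 + 3.26/8.59×10^-5) = 0.02792 rad.

27.9 mrad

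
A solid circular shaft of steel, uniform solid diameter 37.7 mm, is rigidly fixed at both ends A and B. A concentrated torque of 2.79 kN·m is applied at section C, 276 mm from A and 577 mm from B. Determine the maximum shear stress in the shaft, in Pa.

1.79e8 Pa

With uniform GJ and both ends fixed, compatibility θ_AC = θ_CB gives T_A·a = T_B·b, together with T_A + T_B = T₀.
T_A = T₀·b/(a+b) = 2790·577/853.0 = 1887 N·m; T_B = 902.7 N·m.
τ in each portion: τ_AC = 1.79×10^8 Pa, τ_CB = 8.58×10^7 Pa; maximum is in AC.
τ_max = T_AC·r/J = 1887·0.0189/1.98×10^-7 = 1.794×10^8 Pa.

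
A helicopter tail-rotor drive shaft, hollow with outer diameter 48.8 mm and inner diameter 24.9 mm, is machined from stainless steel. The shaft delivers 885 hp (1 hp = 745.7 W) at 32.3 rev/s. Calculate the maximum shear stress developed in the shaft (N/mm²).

ω = 2π·32.3 = 202.9 rad/s, so T = P/ω = 885×745.7 / 202.9 = 3252 N·m.
J = π(d_o⁴ − d_i⁴)/32 = π(0.0488⁴ − 0.0249⁴)/32 = 5.190×10^-7 m⁴.
τ_max = T·r/J = 3252 × 0.0244 / 5.190×10^-7 = 1.529×10^8 Pa.

153 N/mm²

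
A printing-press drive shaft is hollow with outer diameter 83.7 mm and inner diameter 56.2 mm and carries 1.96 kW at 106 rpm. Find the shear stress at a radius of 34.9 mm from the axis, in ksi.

ω = 2π·106/60 = 11.10 rad/s, so T = P/ω = 1.96×10³ / 11.10 = 176.6 N·m.
J = π(d_o⁴ − d_i⁴)/32 = π(0.0837⁴ − 0.0562⁴)/32 = 3.839×10^-6 m⁴.
Shear stress varies linearly with radius: τ = T·r/J = 176.6 × 0.0349 / 3.839×10^-6 = 1.605×10^6 Pa.

0.233 ksi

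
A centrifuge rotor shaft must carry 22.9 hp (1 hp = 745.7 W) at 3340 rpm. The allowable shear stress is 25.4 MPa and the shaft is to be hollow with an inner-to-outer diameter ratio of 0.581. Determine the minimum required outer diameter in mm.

22.3 mm

ω = 2π·3340/60 = 349.8 rad/s, so T = P/ω = 22.9×745.7 / 349.8 = 48.82 N·m.
For a hollow shaft with d_i/d_o = 0.581: τ_max = 16T/(π d_o³ (1−k⁴)), so d_o = [16T/(π τ_allow (1−k⁴))]^(1/3) = [16·48.82/(π·2.54×10^7·0.8861)]^(1/3) = 0.02227 m.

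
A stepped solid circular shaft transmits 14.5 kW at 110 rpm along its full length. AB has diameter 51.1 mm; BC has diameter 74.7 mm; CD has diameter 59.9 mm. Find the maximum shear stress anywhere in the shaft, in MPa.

48.0 MPa

ω = 2π·110/60 = 11.52 rad/s, so T = P/ω = 14.5×10³ / 11.52 = 1259 N·m.
Under the same torque, τ_max = 16T/(πd³) is largest where d is smallest — segment AB (d = 51.1 mm).
τ_max = 16·1259/(π·(0.0511)³) = 4.805×10^7 Pa.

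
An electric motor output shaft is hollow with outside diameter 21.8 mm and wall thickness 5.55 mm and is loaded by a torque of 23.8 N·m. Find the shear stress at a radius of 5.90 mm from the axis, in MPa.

6.72 MPa

J = π(d_o⁴ − d_i⁴)/32 = π(0.0218⁴ − 0.0107⁴)/32 = 2.089×10^-8 m⁴.
Shear stress varies linearly with radius: τ = T·r/J = 23.80 × 0.00590 / 2.089×10^-8 = 6.723×10^6 Pa.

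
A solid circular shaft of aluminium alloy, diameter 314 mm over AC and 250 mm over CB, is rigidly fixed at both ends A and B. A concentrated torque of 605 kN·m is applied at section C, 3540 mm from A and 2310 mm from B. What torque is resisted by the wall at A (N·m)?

Compatibility: T_A·a/J_AC = T_B·b/J_CB with T_A + T_B = T₀.
J_AC = 9.54×10^-4 m⁴, J_CB = 3.83×10^-4 m⁴, so T_A = T₀·(J_AC/a)/((J_AC/a)+(J_CB/b)) = 374400 N·m, T_B = 230600 N·m.

374000 N·m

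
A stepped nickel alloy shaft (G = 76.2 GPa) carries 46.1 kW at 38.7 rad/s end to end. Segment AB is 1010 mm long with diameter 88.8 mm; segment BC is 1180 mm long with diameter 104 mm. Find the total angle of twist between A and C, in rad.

0.00419 rad

ω = 38.7 rad/s, so T = P/ω = 46.1×10³ / 38.70 = 1191 N·m.
J_AB = π(0.0888)⁴/32 = 6.10×10^-6 m⁴; J_BC = π(0.104)⁴/32 = 1.15×10^-5 m⁴.
θ = (T/G)·Σ L_i/J_i = (1191/76.2×10⁹)·(1.01/6.10×10^-6 + 1.18/1.15×10^-5) = 4.193×10^-3 rad.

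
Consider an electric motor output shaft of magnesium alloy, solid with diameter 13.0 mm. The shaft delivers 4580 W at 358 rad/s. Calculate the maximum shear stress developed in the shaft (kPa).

29700 kPa

ω = 358 rad/s, so T = P/ω = 4580 / 358.0 = 12.79 N·m.
J = πd⁴/32 = π(0.0130)⁴/32 = 2.804×10^-9 m⁴.
τ_max = T·r/J = 12.79 × 0.00650 / 2.804×10^-9 = 2.966×10^7 Pa.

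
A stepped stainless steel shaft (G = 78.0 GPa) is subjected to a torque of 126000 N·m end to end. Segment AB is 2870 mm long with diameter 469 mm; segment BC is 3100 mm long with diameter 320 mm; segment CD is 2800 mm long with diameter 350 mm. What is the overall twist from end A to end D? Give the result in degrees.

J_AB = π(0.469)⁴/32 = 4.75×10^-3 m⁴; J_BC = π(0.320)⁴/32 = 1.03×10^-3 m⁴; J_CD = π(0.350)⁴/32 = 1.47×10^-3 m⁴.
θ = (T/G)·Σ L_i/J_i = (126000/78.0×10⁹)·(2.87/4.75×10^-3 + 3.10/1.03×10^-3 + 2.80/1.47×10^-3) = 8.911×10^-3 rad.

0.511°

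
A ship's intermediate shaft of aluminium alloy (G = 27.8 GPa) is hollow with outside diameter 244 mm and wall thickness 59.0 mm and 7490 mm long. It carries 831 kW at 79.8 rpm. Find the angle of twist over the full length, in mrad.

82.9 mrad

ω = 2π·79.8/60 = 8.357 rad/s, so T = P/ω = 831×10³ / 8.357 = 99440 N·m.
J = π(d_o⁴ − d_i⁴)/32 = π(0.244⁴ − 0.126⁴)/32 = 3.232×10^-4 m⁴.
θ = T·L/(G·J) = 99440 × 7.49 / (27.8×10⁹ × 3.232×10^-4) = 0.08289 rad.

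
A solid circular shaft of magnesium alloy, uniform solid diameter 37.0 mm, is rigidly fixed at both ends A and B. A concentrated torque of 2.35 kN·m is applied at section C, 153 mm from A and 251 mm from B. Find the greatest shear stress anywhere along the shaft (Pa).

1.47e8 Pa

With uniform GJ and both ends fixed, compatibility θ_AC = θ_CB gives T_A·a = T_B·b, together with T_A + T_B = T₀.
T_A = T₀·b/(a+b) = 2350·251/404.0 = 1460 N·m; T_B = 890.0 N·m.
τ in each portion: τ_AC = 1.47×10^8 Pa, τ_CB = 8.95×10^7 Pa; maximum is in AC.
τ_max = T_AC·r/J = 1460·0.0185/1.84×10^-7 = 1.468×10^8 Pa.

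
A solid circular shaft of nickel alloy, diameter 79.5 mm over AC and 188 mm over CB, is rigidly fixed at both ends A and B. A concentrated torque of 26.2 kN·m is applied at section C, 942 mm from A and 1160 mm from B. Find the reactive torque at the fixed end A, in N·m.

993 N·m

Compatibility: T_A·a/J_AC = T_B·b/J_CB with T_A + T_B = T₀.
J_AC = 3.92×10^-6 m⁴, J_CB = 1.23×10^-4 m⁴, so T_A = T₀·(J_AC/a)/((J_AC/a)+(J_CB/b)) = 992.6 N·m, T_B = 25210 N·m.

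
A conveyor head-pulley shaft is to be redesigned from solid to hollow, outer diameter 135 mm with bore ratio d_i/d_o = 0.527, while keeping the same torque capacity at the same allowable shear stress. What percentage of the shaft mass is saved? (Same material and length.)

Equal τ_max and T ⇒ the solid shaft needs d_s³ = d_o³(1−k⁴), so d_s = 135·(1−0.527⁴)^(1/3) = 131.4 mm.
Area ratio A_h/A_s = d_o²(1−k²)/d_s² = (1−k²)/(1−k⁴)^(2/3) = 0.7620.
Mass saving = 1 − 0.7620 = 23.8 %.

23.8 %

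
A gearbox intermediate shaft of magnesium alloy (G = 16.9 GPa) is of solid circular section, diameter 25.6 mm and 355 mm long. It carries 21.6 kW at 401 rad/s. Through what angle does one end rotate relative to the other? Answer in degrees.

1.54°

ω = 401 rad/s, so T = P/ω = 21.6×10³ / 401.0 = 53.87 N·m.
J = πd⁴/32 = π(0.0256)⁴/32 = 4.217×10^-8 m⁴.
θ = T·L/(G·J) = 53.87 × 0.355 / (16.9×10⁹ × 4.217×10^-8) = 0.02683 rad.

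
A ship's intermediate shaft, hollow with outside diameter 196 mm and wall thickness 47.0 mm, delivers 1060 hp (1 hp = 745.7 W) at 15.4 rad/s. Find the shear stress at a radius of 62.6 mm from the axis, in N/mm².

23.9 N/mm²

ω = 15.4 rad/s, so T = P/ω = 1060×745.7 / 15.40 = 51330 N·m.
J = π(d_o⁴ − d_i⁴)/32 = π(0.196⁴ − 0.102⁴)/32 = 1.343×10^-4 m⁴.
Shear stress varies linearly with radius: τ = T·r/J = 51330 × 0.0626 / 1.343×10^-4 = 2.393×10^7 Pa.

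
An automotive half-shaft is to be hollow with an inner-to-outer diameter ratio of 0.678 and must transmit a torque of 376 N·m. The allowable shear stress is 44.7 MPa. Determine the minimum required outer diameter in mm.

37.9 mm

For a hollow shaft with d_i/d_o = 0.678: τ_max = 16T/(π d_o³ (1−k⁴)), so d_o = [16T/(π τ_allow (1−k⁴))]^(1/3) = [16·376.0/(π·4.47×10^7·0.7887)]^(1/3) = 0.03787 m.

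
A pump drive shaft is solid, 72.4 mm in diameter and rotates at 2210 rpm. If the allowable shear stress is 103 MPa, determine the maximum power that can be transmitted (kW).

1780 kW

J = πd⁴/32 = π(0.0724)⁴/32 = 2.697×10^-6 m⁴.
T_max = τ_allow·J/r = 1.03×10^8 × 2.697×10^-6 / 0.0362 = 7675 N·m.
ω = 2π·2210/60 = 231.4 rad/s, so P_max = T_max·ω = 1.776×10^6 W.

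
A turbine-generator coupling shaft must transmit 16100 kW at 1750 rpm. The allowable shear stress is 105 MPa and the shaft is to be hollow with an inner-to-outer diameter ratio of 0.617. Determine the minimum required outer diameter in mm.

ω = 2π·1750/60 = 183.3 rad/s, so T = P/ω = 16100×10³ / 183.3 = 87850 N·m.
For a hollow shaft with d_i/d_o = 0.617: τ_max = 16T/(π d_o³ (1−k⁴)), so d_o = [16T/(π τ_allow (1−k⁴))]^(1/3) = [16·87850/(π·1.05×10^8·0.8551)]^(1/3) = 0.1708 m.

171 mm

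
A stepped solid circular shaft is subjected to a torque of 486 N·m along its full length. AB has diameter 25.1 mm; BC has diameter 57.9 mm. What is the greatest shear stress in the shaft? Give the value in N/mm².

Under the same torque, τ_max = 16T/(πd³) is largest where d is smallest — segment AB (d = 25.1 mm).
τ_max = 16·486.0/(π·(0.0251)³) = 1.565×10^8 Pa.

157 N/mm²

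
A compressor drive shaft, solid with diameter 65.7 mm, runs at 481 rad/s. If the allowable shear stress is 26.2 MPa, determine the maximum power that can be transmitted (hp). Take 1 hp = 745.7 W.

J = πd⁴/32 = π(0.0657)⁴/32 = 1.829×10^-6 m⁴.
T_max = τ_allow·J/r = 2.62×10^7 × 1.829×10^-6 / 0.0329 = 1459 N·m.
ω = 481 rad/s, so P_max = T_max·ω = 7.017×10^5 W.

941 hp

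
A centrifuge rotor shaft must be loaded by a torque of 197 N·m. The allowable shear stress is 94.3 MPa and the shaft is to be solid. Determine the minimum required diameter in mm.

For a solid shaft τ_max = 16T/(πd³), so d = (16T/(π τ_allow))^(1/3) = (16·197.0/(π·9.43×10^7))^(1/3) = 0.02199 m.

22.0 mm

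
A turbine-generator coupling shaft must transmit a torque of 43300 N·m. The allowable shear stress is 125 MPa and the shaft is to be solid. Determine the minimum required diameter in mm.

121 mm

For a solid shaft τ_max = 16T/(πd³), so d = (16T/(π τ_allow))^(1/3) = (16·43300/(π·1.25×10^8))^(1/3) = 0.1208 m.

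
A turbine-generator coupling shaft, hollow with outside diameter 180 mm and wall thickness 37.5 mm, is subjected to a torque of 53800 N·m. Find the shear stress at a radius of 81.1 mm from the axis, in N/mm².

J = π(d_o⁴ − d_i⁴)/32 = π(0.180⁴ − 0.105⁴)/32 = 9.113×10^-5 m⁴.
Shear stress varies linearly with radius: τ = T·r/J = 53800 × 0.0811 / 9.113×10^-5 = 4.788×10^7 Pa.

47.9 N/mm²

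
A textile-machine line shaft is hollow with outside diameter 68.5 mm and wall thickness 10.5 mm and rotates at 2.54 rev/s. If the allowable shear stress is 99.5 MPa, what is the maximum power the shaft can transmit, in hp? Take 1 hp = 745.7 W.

103 hp

J = π(d_o⁴ − d_i⁴)/32 = π(0.0685⁴ − 0.0475⁴)/32 = 1.662×10^-6 m⁴.
T_max = τ_allow·J/r = 9.95×10^7 × 1.662×10^-6 / 0.0343 = 4828 N·m.
ω = 2π·2.54 = 15.96 rad/s, so P_max = T_max·ω = 7.704×10^4 W.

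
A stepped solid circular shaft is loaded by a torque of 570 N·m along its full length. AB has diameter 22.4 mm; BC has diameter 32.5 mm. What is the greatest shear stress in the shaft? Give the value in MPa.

258 MPa

Under the same torque, τ_max = 16T/(πd³) is largest where d is smallest — segment AB (d = 22.4 mm).
τ_max = 16·570.0/(π·(0.0224)³) = 2.583×10^8 Pa.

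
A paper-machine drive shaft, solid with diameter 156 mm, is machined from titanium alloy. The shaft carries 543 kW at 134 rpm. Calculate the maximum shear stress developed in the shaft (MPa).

51.9 MPa

ω = 2π·134/60 = 14.03 rad/s, so T = P/ω = 543×10³ / 14.03 = 38700 N·m.
J = πd⁴/32 = π(0.156)⁴/32 = 5.814×10^-5 m⁴.
τ_max = T·r/J = 38700 × 0.0780 / 5.814×10^-5 = 5.191×10^7 Pa.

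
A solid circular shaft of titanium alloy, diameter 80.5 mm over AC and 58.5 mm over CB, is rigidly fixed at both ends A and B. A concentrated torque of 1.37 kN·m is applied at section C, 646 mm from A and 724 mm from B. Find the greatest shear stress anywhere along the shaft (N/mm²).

Compatibility: T_A·a/J_AC = T_B·b/J_CB with T_A + T_B = T₀.
J_AC = 4.12×10^-6 m⁴, J_CB = 1.15×10^-6 m⁴, so T_A = T₀·(J_AC/a)/((J_AC/a)+(J_CB/b)) = 1097 N·m, T_B = 273.0 N·m.
τ in each portion: τ_AC = 1.07×10^7 Pa, τ_CB = 6.94×10^6 Pa; maximum is in AC.
τ_max = T_AC·r/J = 1097·0.0403/4.12×10^-6 = 1.071×10^7 Pa.

10.7 N/mm²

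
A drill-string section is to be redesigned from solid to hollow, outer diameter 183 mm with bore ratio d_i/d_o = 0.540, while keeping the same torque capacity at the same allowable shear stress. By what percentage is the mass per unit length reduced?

24.8 %

Equal τ_max and T ⇒ the solid shaft needs d_s³ = d_o³(1−k⁴), so d_s = 183·(1−0.540⁴)^(1/3) = 177.7 mm.
Area ratio A_h/A_s = d_o²(1−k²)/d_s² = (1−k²)/(1−k⁴)^(2/3) = 0.7516.
Mass saving = 1 − 0.7516 = 24.8 %.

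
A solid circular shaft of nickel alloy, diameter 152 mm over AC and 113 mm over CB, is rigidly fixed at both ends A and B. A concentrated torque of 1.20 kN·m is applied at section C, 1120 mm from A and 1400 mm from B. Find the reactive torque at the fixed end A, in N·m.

964 N·m

Compatibility: T_A·a/J_AC = T_B·b/J_CB with T_A + T_B = T₀.
J_AC = 5.24×10^-5 m⁴, J_CB = 1.60×10^-5 m⁴, so T_A = T₀·(J_AC/a)/((J_AC/a)+(J_CB/b)) = 964.4 N·m, T_B = 235.6 N·m.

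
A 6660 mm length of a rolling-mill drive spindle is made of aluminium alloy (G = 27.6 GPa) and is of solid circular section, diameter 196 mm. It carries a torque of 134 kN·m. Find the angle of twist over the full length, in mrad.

223 mrad

J = πd⁴/32 = π(0.196)⁴/32 = 1.449×10^-4 m⁴.
θ = T·L/(G·J) = 134000 × 6.66 / (27.6×10⁹ × 1.449×10^-4) = 0.2232 rad.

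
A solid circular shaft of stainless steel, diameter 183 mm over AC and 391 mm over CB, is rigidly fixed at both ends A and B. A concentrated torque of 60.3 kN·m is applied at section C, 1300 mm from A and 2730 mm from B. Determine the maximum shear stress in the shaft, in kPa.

4670 kPa

Compatibility: T_A·a/J_AC = T_B·b/J_CB with T_A + T_B = T₀.
J_AC = 1.10×10^-4 m⁴, J_CB = 2.29×10^-3 m⁴, so T_A = T₀·(J_AC/a)/((J_AC/a)+(J_CB/b)) = 5520 N·m, T_B = 54780 N·m.
τ in each portion: τ_AC = 4.59×10^6 Pa, τ_CB = 4.67×10^6 Pa; maximum is in CB.
τ_max = T_CB·r/J = 54780·0.196/2.29×10^-3 = 4.667×10^6 Pa.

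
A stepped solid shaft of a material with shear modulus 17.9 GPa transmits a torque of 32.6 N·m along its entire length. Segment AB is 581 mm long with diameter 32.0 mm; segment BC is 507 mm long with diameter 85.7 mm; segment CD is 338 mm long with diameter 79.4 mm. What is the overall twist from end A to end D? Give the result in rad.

J_AB = π(0.0320)⁴/32 = 1.03×10^-7 m⁴; J_BC = π(0.0857)⁴/32 = 5.30×10^-6 m⁴; J_CD = π(0.0794)⁴/32 = 3.90×10^-6 m⁴.
θ = (T/G)·Σ L_i/J_i = (32.60/17.9×10⁹)·(0.581/1.03×10^-7 + 0.507/5.30×10^-6 + 0.338/3.90×10^-6) = 0.01061 rad.

0.0106 rad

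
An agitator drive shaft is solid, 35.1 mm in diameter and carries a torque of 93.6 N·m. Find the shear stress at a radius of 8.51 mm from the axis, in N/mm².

J = πd⁴/32 = π(0.0351)⁴/32 = 1.490×10^-7 m⁴.
Shear stress varies linearly with radius: τ = T·r/J = 93.60 × 0.00851 / 1.490×10^-7 = 5.345×10^6 Pa.

5.35 N/mm²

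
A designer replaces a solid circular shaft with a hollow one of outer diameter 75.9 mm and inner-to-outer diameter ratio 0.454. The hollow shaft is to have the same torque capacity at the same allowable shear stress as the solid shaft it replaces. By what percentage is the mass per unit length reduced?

18.3 %

Equal τ_max and T ⇒ the solid shaft needs d_s³ = d_o³(1−k⁴), so d_s = 75.9·(1−0.454⁴)^(1/3) = 74.81 mm.
Area ratio A_h/A_s = d_o²(1−k²)/d_s² = (1−k²)/(1−k⁴)^(2/3) = 0.8172.
Mass saving = 1 − 0.8172 = 18.3 %.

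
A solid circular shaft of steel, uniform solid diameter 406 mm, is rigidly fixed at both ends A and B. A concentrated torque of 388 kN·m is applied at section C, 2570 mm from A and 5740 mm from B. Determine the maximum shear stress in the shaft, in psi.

2960 psi

With uniform GJ and both ends fixed, compatibility θ_AC = θ_CB gives T_A·a = T_B·b, together with T_A + T_B = T₀.
T_A = T₀·b/(a+b) = 388000·5740/8310 = 268000 N·m; T_B = 120000 N·m.
τ in each portion: τ_AC = 2.04×10^7 Pa, τ_CB = 9.13×10^6 Pa; maximum is in AC.
τ_max = T_AC·r/J = 268000·0.203/2.67×10^-3 = 2.040×10^7 Pa.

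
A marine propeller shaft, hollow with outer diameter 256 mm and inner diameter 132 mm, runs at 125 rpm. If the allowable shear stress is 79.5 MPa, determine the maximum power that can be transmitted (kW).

3190 kW

J = π(d_o⁴ − d_i⁴)/32 = π(0.256⁴ − 0.132⁴)/32 = 3.919×10^-4 m⁴.
T_max = τ_allow·J/r = 7.95×10^7 × 3.919×10^-4 / 0.128 = 243400 N·m.
ω = 2π·125/60 = 13.09 rad/s, so P_max = T_max·ω = 3.186×10^6 W.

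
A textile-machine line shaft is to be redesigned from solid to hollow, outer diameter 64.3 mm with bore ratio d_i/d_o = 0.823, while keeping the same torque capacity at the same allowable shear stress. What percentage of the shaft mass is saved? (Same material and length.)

51.4 %

Equal τ_max and T ⇒ the solid shaft needs d_s³ = d_o³(1−k⁴), so d_s = 64.3·(1−0.823⁴)^(1/3) = 52.40 mm.
Area ratio A_h/A_s = d_o²(1−k²)/d_s² = (1−k²)/(1−k⁴)^(2/3) = 0.4859.
Mass saving = 1 − 0.4859 = 51.4 %.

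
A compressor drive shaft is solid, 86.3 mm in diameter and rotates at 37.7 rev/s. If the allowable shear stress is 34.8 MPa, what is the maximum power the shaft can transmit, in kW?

J = πd⁴/32 = π(0.0863)⁴/32 = 5.446×10^-6 m⁴.
T_max = τ_allow·J/r = 3.48×10^7 × 5.446×10^-6 / 0.0432 = 4392 N·m.
ω = 2π·37.7 = 236.9 rad/s, so P_max = T_max·ω = 1.040×10^6 W.

1040 kW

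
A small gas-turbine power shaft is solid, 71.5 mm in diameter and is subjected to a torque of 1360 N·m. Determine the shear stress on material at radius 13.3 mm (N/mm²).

J = πd⁴/32 = π(0.0715)⁴/32 = 2.566×10^-6 m⁴.
Shear stress varies linearly with radius: τ = T·r/J = 1360 × 0.0133 / 2.566×10^-6 = 7.050×10^6 Pa.

7.05 N/mm²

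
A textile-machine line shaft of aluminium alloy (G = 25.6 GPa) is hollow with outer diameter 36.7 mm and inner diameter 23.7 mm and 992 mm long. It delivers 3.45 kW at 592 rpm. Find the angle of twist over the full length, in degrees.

0.840°

ω = 2π·592/60 = 61.99 rad/s, so T = P/ω = 3.45×10³ / 61.99 = 55.65 N·m.
J = π(d_o⁴ − d_i⁴)/32 = π(0.0367⁴ − 0.0237⁴)/32 = 1.471×10^-7 m⁴.
θ = T·L/(G·J) = 55.65 × 0.992 / (25.6×10⁹ × 1.471×10^-7) = 0.01466 rad.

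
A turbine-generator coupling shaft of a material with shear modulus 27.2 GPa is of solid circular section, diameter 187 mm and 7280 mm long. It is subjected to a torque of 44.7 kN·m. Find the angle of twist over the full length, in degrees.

J = πd⁴/32 = π(0.187)⁴/32 = 1.201×10^-4 m⁴.
θ = T·L/(G·J) = 44700 × 7.28 / (27.2×10⁹ × 1.201×10^-4) = 0.09966 rad.

5.71°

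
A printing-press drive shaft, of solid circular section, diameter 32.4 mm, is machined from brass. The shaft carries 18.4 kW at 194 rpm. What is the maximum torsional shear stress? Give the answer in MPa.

ω = 2π·194/60 = 20.32 rad/s, so T = P/ω = 18.4×10³ / 20.32 = 905.7 N·m.
J = πd⁴/32 = π(0.0324)⁴/32 = 1.082×10^-7 m⁴.
τ_max = T·r/J = 905.7 × 0.0162 / 1.082×10^-7 = 1.356×10^8 Pa.

136 MPa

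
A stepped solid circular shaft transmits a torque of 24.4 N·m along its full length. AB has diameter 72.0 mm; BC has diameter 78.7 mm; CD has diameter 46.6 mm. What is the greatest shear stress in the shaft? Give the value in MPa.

Under the same torque, τ_max = 16T/(πd³) is largest where d is smallest — segment CD (d = 46.6 mm).
τ_max = 16·24.40/(π·(0.0466)³) = 1.228×10^6 Pa.

1.23 MPa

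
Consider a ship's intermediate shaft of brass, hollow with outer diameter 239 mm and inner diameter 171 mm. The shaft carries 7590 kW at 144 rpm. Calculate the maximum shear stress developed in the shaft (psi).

36900 psi

ω = 2π·144/60 = 15.08 rad/s, so T = P/ω = 7590×10³ / 15.08 = 503300 N·m.
J = π(d_o⁴ − d_i⁴)/32 = π(0.239⁴ − 0.171⁴)/32 = 2.364×10^-4 m⁴.
τ_max = T·r/J = 503300 × 0.119 / 2.364×10^-4 = 2.545×10^8 Pa.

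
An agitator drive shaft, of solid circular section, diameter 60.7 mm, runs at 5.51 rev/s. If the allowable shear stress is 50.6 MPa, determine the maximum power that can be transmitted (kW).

76.9 kW

J = πd⁴/32 = π(0.0607)⁴/32 = 1.333×10^-6 m⁴.
T_max = τ_allow·J/r = 5.06×10^7 × 1.333×10^-6 / 0.0304 = 2222 N·m.
ω = 2π·5.51 = 34.62 rad/s, so P_max = T_max·ω = 7.693×10^4 W.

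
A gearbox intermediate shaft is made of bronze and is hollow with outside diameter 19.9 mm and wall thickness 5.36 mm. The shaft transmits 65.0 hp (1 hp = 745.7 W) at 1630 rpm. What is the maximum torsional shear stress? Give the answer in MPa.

192 MPa

ω = 2π·1630/60 = 170.7 rad/s, so T = P/ω = 65.0×745.7 / 170.7 = 284.0 N·m.
J = π(d_o⁴ − d_i⁴)/32 = π(0.0199⁴ − 0.00918⁴)/32 = 1.470×10^-8 m⁴.
τ_max = T·r/J = 284.0 × 0.00995 / 1.470×10^-8 = 1.922×10^8 Pa.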